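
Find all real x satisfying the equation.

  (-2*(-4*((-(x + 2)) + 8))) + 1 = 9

Step 1. [(-2*(-4*((-(x + 2)) + 8))) + 1 = 9] subtract 1: x sits inside (… + 1) ⇒ sub: -2*(-4*((-(x + 2)) + 8)) = 8.
Step 2. [-2*(-4*((-(x + 2)) + 8)) = 8] -2·(inner) — divide through by -2, so div: -4*((-(x + 2)) + 8) = -4.
Step 3. [-4*((-(x + 2)) + 8) = -4] -4 out front; divide by -4, so div: (-(x + 2)) + 8 = 1.
Step 4. [(-(x + 2)) + 8 = 1] +8 is outermost — subtract 8 both sides, so sub: -(x + 2) = -7.
Step 5. [-(x + 2) = -7] flip signs both sides. So neg: x + 2 = 7.
Step 6. [x + 2 = 7] the outer +2 inverts by subtracting 2. So sub: x = 5.

Answer: x ∈ {5}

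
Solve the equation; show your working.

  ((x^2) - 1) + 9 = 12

Step 1. [((x^2) - 1) + 9 = 12] peel the +9: subtract 9 from each side. So sub: (x^2) - 1 = 3.
Step 2. [(x^2) - 1 = 3] 1 comes off first (add 1) ⇒ sub: x^2 = 4.
Step 3. [x^2 = 4] √ both sides: 4 ≥ 0 gives two branches ⇒ sqrt: x = 2 or -2.

Answer: x ∈ {-2, 2}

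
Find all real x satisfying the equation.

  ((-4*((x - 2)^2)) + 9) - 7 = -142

Step 1. [((-4*((x - 2)^2)) + 9) - 7 = -142] -7 is outermost — add 7 both sides. So sub: (-4*((x - 2)^2)) + 9 = -135.
Step 2. [(-4*((x - 2)^2)) + 9 = -135] +9 is outermost — subtract 9 both sides, so sub: -4*((x - 2)^2) = -144.
Step 3. [-4*((x - 2)^2) = -144] leading coefficient -4: divide by -4, so div: (x - 2)^2 = 36.
Step 4. [(x - 2)^2 = 36] LHS squared, RHS 36 ≥ 0: apply √ (±), so sqrt: x - 2 = 6 or -6.
Step 5. [x - 2 = 6 or -6] -2 is outermost — add 2 both sides ⇒ sub: x = 8 or -4.

Answer: x ∈ {-4, 8}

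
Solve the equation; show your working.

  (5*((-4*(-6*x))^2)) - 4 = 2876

Step 1. [(5*((-4*(-6*x))^2)) - 4 = 2876] the outer -4 inverts by adding 4, so sub: 5*((-4*(-6*x))^2) = 2880.
Step 2. [5*((-4*(-6*x))^2) = 2880] 5 out front; divide by 5, so div: (-4*(-6*x))^2 = 576.
Step 3. [(-4*(-6*x))^2 = 576] 576 ≥ 0, LHS is (·)² — take ±√. So sqrt: -4*(-6*x) = 24 or -24.
Step 4. [-4*(-6*x) = 24 or -24] -4·(inner) — divide through by -4 ⇒ div: -6*x = -6 or 6.
Step 5. [-6*x = -6 or 6] divide by the outer -6, so div: x = 1 or -1.

Answer: x ∈ {-1, 1}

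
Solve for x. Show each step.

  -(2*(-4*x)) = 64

Step 1. [-(2*(-4*x)) = 64] flip signs both sides. So neg: 2*(-4*x) = -64.
Step 2. [2*(-4*x) = -64] divide by the outer 2. So div: -4*x = -32.
Step 3. [-4*x = -32] -4 out front; divide by -4 ⇒ div: x = 8.

Answer: x ∈ {8}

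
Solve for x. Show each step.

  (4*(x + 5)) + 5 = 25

Step 1. [(4*(x + 5)) + 5 = 25] 5 comes off first (subtract 5) ⇒ sub: 4*(x + 5) = 20.
Step 2. [4*(x + 5) = 20] 4·(inner) — divide through by 4 ⇒ div: x + 5 = 5.
Step 3. [x + 5 = 5] 5 comes off first (subtract 5) ⇒ sub: x = 0.

Answer: x ∈ {0}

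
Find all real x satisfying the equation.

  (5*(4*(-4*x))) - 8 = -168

Step 1. [(5*(4*(-4*x))) - 8 = -168] the outer -8 inverts by adding 8 ⇒ sub: 5*(4*(-4*x)) = -160.
Step 2. [5*(4*(-4*x)) = -160] LHS = 5·(…); ÷5 both sides ⇒ div: 4*(-4*x) = -32.
Step 3. [4*(-4*x) = -32] 4·(inner) — divide through by 4 ⇒ div: -4*x = -8.
Step 4. [-4*x = -8] leading coefficient -4: divide by -4. So div: x = 2.

Answer: x ∈ {2}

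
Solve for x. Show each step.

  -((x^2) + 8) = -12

Step 1. [-((x^2) + 8) = -12] leading − — multiply by −1. So neg: (x^2) + 8 = 12.
Step 2. [(x^2) + 8 = 12] peel the +8: subtract 8 from each side. So sub: x^2 = 4.
Step 3. [x^2 = 4] √ both sides: 4 ≥ 0 gives two branches ⇒ sqrt: x = 2 or -2.

Answer: x ∈ {-2, 2}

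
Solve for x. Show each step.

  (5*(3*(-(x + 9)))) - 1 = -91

Step 1. [(5*(3*(-(x + 9)))) - 1 = -91] add 1: x sits inside (… - 1) ⇒ sub: 5*(3*(-(x + 9))) = -90.
Step 2. [5*(3*(-(x + 9))) = -90] 5·(inner) — divide through by 5, so div: 3*(-(x + 9)) = -18.
Step 3. [3*(-(x + 9)) = -18] leading coefficient 3: divide by 3 ⇒ div: -(x + 9) = -6.
Step 4. [-(x + 9) = -6] leading − — multiply by −1, so neg: x + 9 = 6.
Step 5. [x + 9 = 6] the outer +9 inverts by subtracting 9, so sub: x = -3.

Answer: x ∈ {-3}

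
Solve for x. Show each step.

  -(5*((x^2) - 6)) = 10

Step 1. [-(5*((x^2) - 6)) = 10] leading − — multiply by −1 ⇒ neg: 5*((x^2) - 6) = -10.
Step 2. [5*((x^2) - 6) = -10] 5·(inner) — divide through by 5. So div: (x^2) - 6 = -2.
Step 3. [(x^2) - 6 = -2] add 6: x sits inside (… - 6), so sub: x^2 = 4.
Step 4. [x^2 = 4] √ both sides: 4 ≥ 0 gives two branches. So sqrt: x = 2 or -2.

Answer: x ∈ {-2, 2}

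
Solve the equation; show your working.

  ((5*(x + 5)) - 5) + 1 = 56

Step 1. [((5*(x + 5)) - 5) + 1 = 56] +1 is outermost — subtract 1 both sides. So sub: (5*(x + 5)) - 5 = 55.
Step 2. [(5*(x + 5)) - 5 = 55] 5 comes off first (add 5). So sub: 5*(x + 5) = 60.
Step 3. [5*(x + 5) = 60] leading coefficient 5: divide by 5 ⇒ div: x + 5 = 12.
Step 4. [x + 5 = 12] subtract 5: x sits inside (… + 5) ⇒ sub: x = 7.

Answer: x ∈ {7}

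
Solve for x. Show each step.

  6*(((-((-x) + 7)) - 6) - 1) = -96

Step 1. [6*(((-((-x) + 7)) - 6) - 1) = -96] 6·(inner) — divide through by 6, so div: ((-((-x) + 7)) - 6) - 1 = -16.
Step 2. [((-((-x) + 7)) - 6) - 1 = -16] 1 comes off first (add 1) ⇒ sub: (-((-x) + 7)) - 6 = -15.
Step 3. [(-((-x) + 7)) - 6 = -15] peel the -6: add 6 from each side, so sub: -((-x) + 7) = -9.
Step 4. [-((-x) + 7) = -9] flip signs both sides, so neg: (-x) + 7 = 9.
Step 5. [(-x) + 7 = 9] 7 comes off first (subtract 7) ⇒ sub: -x = 2.
Step 6. [-x = 2] LHS negated; negate both sides. So neg: x = -2.

Answer: x ∈ {-2}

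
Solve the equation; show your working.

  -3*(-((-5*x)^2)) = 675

Step 1. [-3*(-((-5*x)^2)) = 675] divide by the outer -3, so div: -((-5*x)^2) = -225.
Step 2. [-((-5*x)^2) = -225] LHS negated; negate both sides, so neg: (-5*x)^2 = 225.
Step 3. [(-5*x)^2 = 225] √ both sides: 225 ≥ 0 gives two branches. So sqrt: -5*x = 15 or -15.
Step 4. [-5*x = 15 or -15] -5 out front; divide by -5. So div: x = -3 or 3.

Answer: x ∈ {-3, 3}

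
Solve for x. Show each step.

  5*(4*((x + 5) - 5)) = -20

Step 1. [5*(4*((x + 5) - 5)) = -20] 5 out front; divide by 5 ⇒ div: 4*((x + 5) - 5) = -4.
Step 2. [4*((x + 5) - 5) = -4] LHS = 4·(…); ÷4 both sides, so div: (x + 5) - 5 = -1.
Step 3. [(x + 5) - 5 = -1] the outer -5 inverts by adding 5 ⇒ sub: x + 5 = 4.
Step 4. [x + 5 = 4] the outer +5 inverts by subtracting 5 ⇒ sub: x = -1.

Answer: x ∈ {-1}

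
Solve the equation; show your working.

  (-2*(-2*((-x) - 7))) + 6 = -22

Step 1. [(-2*(-2*((-x) - 7))) + 6 = -22] -2 | LHS and -2 | -22: pull -2 out. So factor: (-2*((-x) - 7)) - 3 = 11.
Step 2. [(-2*((-x) - 7)) - 3 = 11] add 3: x sits inside (… - 3). So sub: -2*((-x) - 7) = 14.
Step 3. [-2*((-x) - 7) = 14] divide by the outer -2 ⇒ div: (-x) - 7 = -7.
Step 4. [(-x) - 7 = -7] the outer -7 inverts by adding 7, so sub: -x = 0.
Step 5. [-x = 0] leading − — multiply by −1. So neg: x = 0.

Answer: x ∈ {0}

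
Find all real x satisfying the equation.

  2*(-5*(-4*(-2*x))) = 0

Step 1. [2*(-5*(-4*(-2*x))) = 0] LHS = 2·(…); ÷2 both sides. So div: -5*(-4*(-2*x)) = 0.
Step 2. [-5*(-4*(-2*x)) = 0] -5 out front; divide by -5 ⇒ div: -4*(-2*x) = 0.
Step 3. [-4*(-2*x) = 0] -4·(inner) — divide through by -4. So div: -2*x = 0.
Step 4. [-2*x = 0] -2 out front; divide by -2, so div: x = 0.

Answer: x ∈ {0}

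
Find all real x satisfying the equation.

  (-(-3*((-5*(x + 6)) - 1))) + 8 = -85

Step 1. [(-(-3*((-5*(x + 6)) - 1))) + 8 = -85] peel the +8: subtract 8 from each side. So sub: -(-3*((-5*(x + 6)) - 1)) = -93.
Step 2. [-(-3*((-5*(x + 6)) - 1)) = -93] LHS negated; negate both sides, so neg: -3*((-5*(x + 6)) - 1) = 93.
Step 3. [-3*((-5*(x + 6)) - 1) = 93] -3 out front; divide by -3, so div: (-5*(x + 6)) - 1 = -31.
Step 4. [(-5*(x + 6)) - 1 = -31] peel the -1: add 1 from each side. So sub: -5*(x + 6) = -30.
Step 5. [-5*(x + 6) = -30] -5 out front; divide by -5. So div: x + 6 = 6.
Step 6. [x + 6 = 6] subtract 6: x sits inside (… + 6), so sub: x = 0.

Answer: x ∈ {0}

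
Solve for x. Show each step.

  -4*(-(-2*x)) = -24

Step 1. [-4*(-(-2*x)) = -24] -4·(inner) — divide through by -4. So div: -(-2*x) = 6.
Step 2. [-(-2*x) = 6] flip signs both sides ⇒ neg: -2*x = -6.
Step 3. [-2*x = -6] -2 out front; divide by -2 ⇒ div: x = 3.

Answer: x ∈ {3}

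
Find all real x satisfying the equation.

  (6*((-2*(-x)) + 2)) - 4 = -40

Step 1. [(6*((-2*(-x)) + 2)) - 4 = -40] peel the -4: add 4 from each side, so sub: 6*((-2*(-x)) + 2) = -36.
Step 2. [6*((-2*(-x)) + 2) = -36] leading coefficient 6: divide by 6. So div: (-2*(-x)) + 2 = -6.
Step 3. [(-2*(-x)) + 2 = -6] subtract 2: x sits inside (… + 2) ⇒ sub: -2*(-x) = -8.
Step 4. [-2*(-x) = -8] LHS = -2·(…); ÷-2 both sides ⇒ div: -x = 4.
Step 5. [-x = 4] leading − — multiply by −1. So neg: x = -4.

Answer: x ∈ {-4}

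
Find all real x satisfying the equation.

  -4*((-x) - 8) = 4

Step 1. [-4*((-x) - 8) = 4] -4 out front; divide by -4, so div: (-x) - 8 = -1.
Step 2. [(-x) - 8 = -1] -8 is outermost — add 8 both sides ⇒ sub: -x = 7.
Step 3. [-x = 7] leading − — multiply by −1. So neg: x = -7.

Answer: x ∈ {-7}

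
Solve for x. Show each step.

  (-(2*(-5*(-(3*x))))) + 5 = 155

Step 1. [(-(2*(-5*(-(3*x))))) + 5 = 155] the outer +5 inverts by subtracting 5. So sub: -(2*(-5*(-(3*x)))) = 150.
Step 2. [-(2*(-5*(-(3*x)))) = 150] leading − — multiply by −1. So neg: 2*(-5*(-(3*x))) = -150.
Step 3. [2*(-5*(-(3*x))) = -150] divide by the outer 2. So div: -5*(-(3*x)) = -75.
Step 4. [-5*(-(3*x)) = -75] -5·(inner) — divide through by -5, so div: -(3*x) = 15.
Step 5. [-(3*x) = 15] leading − — multiply by −1. So neg: 3*x = -15.
Step 6. [3*x = -15] divide by the outer 3 ⇒ div: x = -5.

Answer: x ∈ {-5}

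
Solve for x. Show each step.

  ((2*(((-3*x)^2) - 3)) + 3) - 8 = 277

Step 1. [((2*(((-3*x)^2) - 3)) + 3) - 8 = 277] -8 is outermost — add 8 both sides, so sub: (2*(((-3*x)^2) - 3)) + 3 = 285.
Step 2. [(2*(((-3*x)^2) - 3)) + 3 = 285] +3 is outermost — subtract 3 both sides, so sub: 2*(((-3*x)^2) - 3) = 282.
Step 3. [2*(((-3*x)^2) - 3) = 282] 2 out front; divide by 2, so div: ((-3*x)^2) - 3 = 141.
Step 4. [((-3*x)^2) - 3 = 141] add 3: x sits inside (… - 3), so sub: (-3*x)^2 = 144.
Step 5. [(-3*x)^2 = 144] 144 ≥ 0, LHS is (·)² — take ±√, so sqrt: -3*x = 12 or -12.
Step 6. [-3*x = 12 or -12] -3 out front; divide by -3 ⇒ div: x = -4 or 4.

Answer: x ∈ {-4, 4}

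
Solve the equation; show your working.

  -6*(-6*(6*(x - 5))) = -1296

Step 1. [-6*(-6*(6*(x - 5))) = -1296] -6·(inner) — divide through by -6 ⇒ div: -6*(6*(x - 5)) = 216.
Step 2. [-6*(6*(x - 5)) = 216] -6·(inner) — divide through by -6, so div: 6*(x - 5) = -36.
Step 3. [6*(x - 5) = -36] 6 out front; divide by 6, so div: x - 5 = -6.
Step 4. [x - 5 = -6] the outer -5 inverts by adding 5 ⇒ sub: x = -1.

Answer: x ∈ {-1}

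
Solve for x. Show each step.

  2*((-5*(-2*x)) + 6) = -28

Step 1. [2*((-5*(-2*x)) + 6) = -28] leading coefficient 2: divide by 2 ⇒ div: (-5*(-2*x)) + 6 = -14.
Step 2. [(-5*(-2*x)) + 6 = -14] 6 comes off first (subtract 6), so sub: -5*(-2*x) = -20.
Step 3. [-5*(-2*x) = -20] divide by the outer -5 ⇒ div: -2*x = 4.
Step 4. [-2*x = 4] -2·(inner) — divide through by -2, so div: x = -2.

Answer: x ∈ {-2}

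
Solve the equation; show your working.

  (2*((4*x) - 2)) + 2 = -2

Step 1. [(2*((4*x) - 2)) + 2 = -2] 2 | LHS and 2 | -2: pull 2 out ⇒ factor: ((4*x) - 2) + 1 = -1.
Step 2. [((4*x) - 2) + 1 = -1] subtract 1: x sits inside (… + 1). So sub: (4*x) - 2 = -2.
Step 3. [(4*x) - 2 = -2] -2 is outermost — add 2 both sides, so sub: 4*x = 0.
Step 4. [4*x = 0] 4 out front; divide by 4, so div: x = 0.

Answer: x ∈ {0}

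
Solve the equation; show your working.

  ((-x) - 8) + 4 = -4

Step 1. [((-x) - 8) + 4 = -4] 4 comes off first (subtract 4) ⇒ sub: (-x) - 8 = -8.
Step 2. [(-x) - 8 = -8] the outer -8 inverts by adding 8, so sub: -x = 0.
Step 3. [-x = 0] leading − — multiply by −1. So neg: x = 0.

Answer: x ∈ {0}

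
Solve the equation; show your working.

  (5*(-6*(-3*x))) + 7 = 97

Step 1. [(5*(-6*(-3*x))) + 7 = 97] subtract 7: x sits inside (… + 7) ⇒ sub: 5*(-6*(-3*x)) = 90.
Step 2. [5*(-6*(-3*x)) = 90] leading coefficient 5: divide by 5 ⇒ div: -6*(-3*x) = 18.
Step 3. [-6*(-3*x) = 18] -6·(inner) — divide through by -6. So div: -3*x = -3.
Step 4. [-3*x = -3] LHS = -3·(…); ÷-3 both sides, so div: x = 1.

Answer: x ∈ {1}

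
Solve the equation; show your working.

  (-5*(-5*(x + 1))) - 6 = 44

Step 1. [(-5*(-5*(x + 1))) - 6 = 44] -6 is outermost — add 6 both sides. So sub: -5*(-5*(x + 1)) = 50.
Step 2. [-5*(-5*(x + 1)) = 50] divide by the outer -5, so div: -5*(x + 1) = -10.
Step 3. [-5*(x + 1) = -10] divide by the outer -5 ⇒ div: x + 1 = 2.
Step 4. [x + 1 = 2] subtract 1: x sits inside (… + 1), so sub: x = 1.

Answer: x ∈ {1}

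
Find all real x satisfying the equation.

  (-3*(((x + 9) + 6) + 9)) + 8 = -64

Step 1. [(-3*(((x + 9) + 6) + 9)) + 8 = -64] peel the +8: subtract 8 from each side ⇒ sub: -3*(((x + 9) + 6) + 9) = -72.
Step 2. [-3*(((x + 9) + 6) + 9) = -72] LHS = -3·(…); ÷-3 both sides. So div: ((x + 9) + 6) + 9 = 24.
Step 3. [((x + 9) + 6) + 9 = 24] subtract 9: x sits inside (… + 9), so sub: (x + 9) + 6 = 15.
Step 4. [(x + 9) + 6 = 15] subtract 6: x sits inside (… + 6) ⇒ sub: x + 9 = 9.
Step 5. [x + 9 = 9] 9 comes off first (subtract 9) ⇒ sub: x = 0.

Answer: x ∈ {0}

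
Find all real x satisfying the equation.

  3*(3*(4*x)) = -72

Step 1. [3*(3*(4*x)) = -72] leading coefficient 3: divide by 3, so div: 3*(4*x) = -24.
Step 2. [3*(4*x) = -24] 3·(inner) — divide through by 3 ⇒ div: 4*x = -8.
Step 3. [4*x = -8] 4 out front; divide by 4, so div: x = -2.

Answer: x ∈ {-2}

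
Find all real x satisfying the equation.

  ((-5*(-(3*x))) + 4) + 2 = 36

Step 1. [((-5*(-(3*x))) + 4) + 2 = 36] subtract 2: x sits inside (… + 2). So sub: (-5*(-(3*x))) + 4 = 34.
Step 2. [(-5*(-(3*x))) + 4 = 34] subtract 4: x sits inside (… + 4) ⇒ sub: -5*(-(3*x)) = 30.
Step 3. [-5*(-(3*x)) = 30] -5 out front; divide by -5, so div: -(3*x) = -6.
Step 4. [-(3*x) = -6] flip signs both sides ⇒ neg: 3*x = 6.
Step 5. [3*x = 6] 3 out front; divide by 3 ⇒ div: x = 2.

Answer: x ∈ {2}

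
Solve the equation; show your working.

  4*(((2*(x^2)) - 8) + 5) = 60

Step 1. [4*(((2*(x^2)) - 8) + 5) = 60] LHS = 4·(…); ÷4 both sides, so div: ((2*(x^2)) - 8) + 5 = 15.
Step 2. [((2*(x^2)) - 8) + 5 = 15] 5 comes off first (subtract 5). So sub: (2*(x^2)) - 8 = 10.
Step 3. [(2*(x^2)) - 8 = 10] 2 divides every term; factor it out ⇒ factor: (x^2) - 4 = 5.
Step 4. [(x^2) - 4 = 5] peel the -4: add 4 from each side ⇒ sub: x^2 = 9.
Step 5. [x^2 = 9] LHS squared, RHS 9 ≥ 0: apply √ (±) ⇒ sqrt: x = 3 or -3.

Answer: x ∈ {-3, 3}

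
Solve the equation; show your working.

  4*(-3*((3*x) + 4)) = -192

Step 1. [4*(-3*((3*x) + 4)) = -192] leading coefficient 4: divide by 4, so div: -3*((3*x) + 4) = -48.
Step 2. [-3*((3*x) + 4) = -48] divide by the outer -3, so div: (3*x) + 4 = 16.
Step 3. [(3*x) + 4 = 16] the outer +4 inverts by subtracting 4, so sub: 3*x = 12.
Step 4. [3*x = 12] 3 out front; divide by 3, so div: x = 4.

Answer: x ∈ {4}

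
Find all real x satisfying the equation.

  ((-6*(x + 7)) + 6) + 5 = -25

Step 1. [((-6*(x + 7)) + 6) + 5 = -25] peel the +5: subtract 5 from each side. So sub: (-6*(x + 7)) + 6 = -30.
Step 2. [(-6*(x + 7)) + 6 = -30] -6 | LHS and -6 | -30: pull -6 out. So factor: (x + 7) - 1 = 5.
Step 3. [(x + 7) - 1 = 5] add 1: x sits inside (… - 1), so sub: x + 7 = 6.
Step 4. [x + 7 = 6] peel the +7: subtract 7 from each side, so sub: x = -1.

Answer: x ∈ {-1}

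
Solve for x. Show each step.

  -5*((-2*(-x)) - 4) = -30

Step 1. [-5*((-2*(-x)) - 4) = -30] -5 out front; divide by -5. So div: (-2*(-x)) - 4 = 6.
Step 2. [(-2*(-x)) - 4 = 6] -2 divides every term; factor it out ⇒ factor: (-x) + 2 = -3.
Step 3. [(-x) + 2 = -3] peel the +2: subtract 2 from each side, so sub: -x = -5.
Step 4. [-x = -5] LHS negated; negate both sides. So neg: x = 5.

Answer: x ∈ {5}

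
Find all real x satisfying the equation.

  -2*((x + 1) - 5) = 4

Step 1. [-2*((x + 1) - 5) = 4] leading coefficient -2: divide by -2. So div: (x + 1) - 5 = -2.
Step 2. [(x + 1) - 5 = -2] 5 comes off first (add 5). So sub: x + 1 = 3.
Step 3. [x + 1 = 3] peel the +1: subtract 1 from each side. So sub: x = 2.

Answer: x ∈ {2}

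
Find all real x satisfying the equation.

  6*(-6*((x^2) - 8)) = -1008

Step 1. [6*(-6*((x^2) - 8)) = -1008] divide by the outer 6 ⇒ div: -6*((x^2) - 8) = -168.
Step 2. [-6*((x^2) - 8) = -168] divide by the outer -6, so div: (x^2) - 8 = 28.
Step 3. [(x^2) - 8 = 28] 8 comes off first (add 8) ⇒ sub: x^2 = 36.
Step 4. [x^2 = 36] 36 ≥ 0, LHS is (·)² — take ±√ ⇒ sqrt: x = 6 or -6.

Answer: x ∈ {-6, 6}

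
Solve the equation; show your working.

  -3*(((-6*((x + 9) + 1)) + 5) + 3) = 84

Step 1. [-3*(((-6*((x + 9) + 1)) + 5) + 3) = 84] LHS = -3·(…); ÷-3 both sides, so div: ((-6*((x + 9) + 1)) + 5) + 3 = -28.
Step 2. [((-6*((x + 9) + 1)) + 5) + 3 = -28] the outer +3 inverts by subtracting 3 ⇒ sub: (-6*((x + 9) + 1)) + 5 = -31.
Step 3. [(-6*((x + 9) + 1)) + 5 = -31] subtract 5: x sits inside (… + 5). So sub: -6*((x + 9) + 1) = -36.
Step 4. [-6*((x + 9) + 1) = -36] LHS = -6·(…); ÷-6 both sides, so div: (x + 9) + 1 = 6.
Step 5. [(x + 9) + 1 = 6] the outer +1 inverts by subtracting 1, so sub: x + 9 = 5.
Step 6. [x + 9 = 5] +9 is outermost — subtract 9 both sides ⇒ sub: x = -4.

Answer: x ∈ {-4}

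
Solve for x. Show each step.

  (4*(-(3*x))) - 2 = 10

Step 1. [(4*(-(3*x))) - 2 = 10] peel the -2: add 2 from each side ⇒ sub: 4*(-(3*x)) = 12.
Step 2. [4*(-(3*x)) = 12] 4 out front; divide by 4, so div: -(3*x) = 3.
Step 3. [-(3*x) = 3] flip signs both sides, so neg: 3*x = -3.
Step 4. [3*x = -3] 3·(inner) — divide through by 3. So div: x = -1.

Answer: x ∈ {-1}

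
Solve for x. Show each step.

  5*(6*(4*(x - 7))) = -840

Step 1. [5*(6*(4*(x - 7))) = -840] 5 out front; divide by 5 ⇒ div: 6*(4*(x - 7)) = -168.
Step 2. [6*(4*(x - 7)) = -168] 6 out front; divide by 6, so div: 4*(x - 7) = -28.
Step 3. [4*(x - 7) = -28] 4·(inner) — divide through by 4, so div: x - 7 = -7.
Step 4. [x - 7 = -7] add 7: x sits inside (… - 7). So sub: x = 0.

Answer: x ∈ {0}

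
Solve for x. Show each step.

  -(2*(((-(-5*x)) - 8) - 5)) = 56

Step 1. [-(2*(((-(-5*x)) - 8) - 5)) = 56] LHS negated; negate both sides ⇒ neg: 2*(((-(-5*x)) - 8) - 5) = -56.
Step 2. [2*(((-(-5*x)) - 8) - 5) = -56] divide by the outer 2, so div: ((-(-5*x)) - 8) - 5 = -28.
Step 3. [((-(-5*x)) - 8) - 5 = -28] -5 is outermost — add 5 both sides. So sub: (-(-5*x)) - 8 = -23.
Step 4. [(-(-5*x)) - 8 = -23] peel the -8: add 8 from each side ⇒ sub: -(-5*x) = -15.
Step 5. [-(-5*x) = -15] flip signs both sides ⇒ neg: -5*x = 15.
Step 6. [-5*x = 15] leading coefficient -5: divide by -5, so div: x = -3.

Answer: x ∈ {-3}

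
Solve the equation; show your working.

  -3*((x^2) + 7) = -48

Step 1. [-3*((x^2) + 7) = -48] leading coefficient -3: divide by -3 ⇒ div: (x^2) + 7 = 16.
Step 2. [(x^2) + 7 = 16] subtract 7: x sits inside (… + 7), so sub: x^2 = 9.
Step 3. [x^2 = 9] LHS squared, RHS 9 ≥ 0: apply √ (±), so sqrt: x = 3 or -3.

Answer: x ∈ {-3, 3}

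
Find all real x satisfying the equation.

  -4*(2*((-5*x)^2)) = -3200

Step 1. [-4*(2*((-5*x)^2)) = -3200] divide by the outer -4. So div: 2*((-5*x)^2) = 800.
Step 2. [2*((-5*x)^2) = 800] 2·(inner) — divide through by 2 ⇒ div: (-5*x)^2 = 400.
Step 3. [(-5*x)^2 = 400] LHS squared, RHS 400 ≥ 0: apply √ (±). So sqrt: -5*x = 20 or -20.
Step 4. [-5*x = 20 or -20] leading coefficient -5: divide by -5 ⇒ div: x = -4 or 4.

Answer: x ∈ {-4, 4}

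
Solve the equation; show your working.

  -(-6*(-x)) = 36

Step 1. [-(-6*(-x)) = 36] LHS negated; negate both sides. So neg: -6*(-x) = -36.
Step 2. [-6*(-x) = -36] -6 out front; divide by -6, so div: -x = 6.
Step 3. [-x = 6] LHS negated; negate both sides, so neg: x = -6.

Answer: x ∈ {-6}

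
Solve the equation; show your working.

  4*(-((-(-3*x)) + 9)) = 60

Step 1. [4*(-((-(-3*x)) + 9)) = 60] LHS = 4·(…); ÷4 both sides, so div: -((-(-3*x)) + 9) = 15.
Step 2. [-((-(-3*x)) + 9) = 15] flip signs both sides ⇒ neg: (-(-3*x)) + 9 = -15.
Step 3. [(-(-3*x)) + 9 = -15] 9 comes off first (subtract 9). So sub: -(-3*x) = -24.
Step 4. [-(-3*x) = -24] LHS negated; negate both sides ⇒ neg: -3*x = 24.
Step 5. [-3*x = 24] divide by the outer -3. So div: x = -8.

Answer: x ∈ {-8}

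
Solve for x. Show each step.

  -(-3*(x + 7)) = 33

Step 1. [-(-3*(x + 7)) = 33] LHS negated; negate both sides ⇒ neg: -3*(x + 7) = -33.
Step 2. [-3*(x + 7) = -33] divide by the outer -3. So div: x + 7 = 11.
Step 3. [x + 7 = 11] the outer +7 inverts by subtracting 7 ⇒ sub: x = 4.

Answer: x ∈ {4}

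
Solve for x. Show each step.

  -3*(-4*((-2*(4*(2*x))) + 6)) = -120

Step 1. [-3*(-4*((-2*(4*(2*x))) + 6)) = -120] -3·(inner) — divide through by -3, so div: -4*((-2*(4*(2*x))) + 6) = 40.
Step 2. [-4*((-2*(4*(2*x))) + 6) = 40] -4·(inner) — divide through by -4, so div: (-2*(4*(2*x))) + 6 = -10.
Step 3. [(-2*(4*(2*x))) + 6 = -10] the outer +6 inverts by subtracting 6 ⇒ sub: -2*(4*(2*x)) = -16.
Step 4. [-2*(4*(2*x)) = -16] leading coefficient -2: divide by -2, so div: 4*(2*x) = 8.
Step 5. [4*(2*x) = 8] LHS = 4·(…); ÷4 both sides. So div: 2*x = 2.
Step 6. [2*x = 2] 2·(inner) — divide through by 2 ⇒ div: x = 1.

Answer: x ∈ {1}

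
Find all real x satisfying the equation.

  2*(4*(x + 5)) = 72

Step 1. [2*(4*(x + 5)) = 72] leading coefficient 2: divide by 2, so div: 4*(x + 5) = 36.
Step 2. [4*(x + 5) = 36] LHS = 4·(…); ÷4 both sides. So div: x + 5 = 9.
Step 3. [x + 5 = 9] peel the +5: subtract 5 from each side, so sub: x = 4.

Answer: x ∈ {4}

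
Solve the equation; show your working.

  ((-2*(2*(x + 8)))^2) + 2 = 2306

Step 1. [((-2*(2*(x + 8)))^2) + 2 = 2306] +2 is outermost — subtract 2 both sides. So sub: (-2*(2*(x + 8)))^2 = 2304.
Step 2. [(-2*(2*(x + 8)))^2 = 2304] LHS squared, RHS 2304 ≥ 0: apply √ (±) ⇒ sqrt: -2*(2*(x + 8)) = 48 or -48.
Step 3. [-2*(2*(x + 8)) = 48 or -48] -2 out front; divide by -2. So div: 2*(x + 8) = -24 or 24.
Step 4. [2*(x + 8) = -24 or 24] LHS = 2·(…); ÷2 both sides, so div: x + 8 = -12 or 12.
Step 5. [x + 8 = -12 or 12] subtract 8: x sits inside (… + 8). So sub: x = -20 or 4.

Answer: x ∈ {-20, 4}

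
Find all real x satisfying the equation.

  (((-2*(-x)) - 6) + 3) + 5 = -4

Step 1. [(((-2*(-x)) - 6) + 3) + 5 = -4] the outer +5 inverts by subtracting 5 ⇒ sub: ((-2*(-x)) - 6) + 3 = -9.
Step 2. [((-2*(-x)) - 6) + 3 = -9] the outer +3 inverts by subtracting 3 ⇒ sub: (-2*(-x)) - 6 = -12.
Step 3. [(-2*(-x)) - 6 = -12] common factor -2 (LHS and -12) — divide through ⇒ factor: (-x) + 3 = 6.
Step 4. [(-x) + 3 = 6] subtract 3: x sits inside (… + 3) ⇒ sub: -x = 3.
Step 5. [-x = 3] flip signs both sides. So neg: x = -3.

Answer: x ∈ {-3}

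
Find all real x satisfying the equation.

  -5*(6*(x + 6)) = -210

Step 1. [-5*(6*(x + 6)) = -210] LHS = -5·(…); ÷-5 both sides. So div: 6*(x + 6) = 42.
Step 2. [6*(x + 6) = 42] 6·(inner) — divide through by 6, so div: x + 6 = 7.
Step 3. [x + 6 = 7] peel the +6: subtract 6 from each side ⇒ sub: x = 1.

Answer: x ∈ {1}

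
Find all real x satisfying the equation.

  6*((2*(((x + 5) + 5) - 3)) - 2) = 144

Step 1. [6*((2*(((x + 5) + 5) - 3)) - 2) = 144] LHS = 6·(…); ÷6 both sides, so div: (2*(((x + 5) + 5) - 3)) - 2 = 24.
Step 2. [(2*(((x + 5) + 5) - 3)) - 2 = 24] 2 comes off first (add 2) ⇒ sub: 2*(((x + 5) + 5) - 3) = 26.
Step 3. [2*(((x + 5) + 5) - 3) = 26] divide by the outer 2. So div: ((x + 5) + 5) - 3 = 13.
Step 4. [((x + 5) + 5) - 3 = 13] add 3: x sits inside (… - 3) ⇒ sub: (x + 5) + 5 = 16.
Step 5. [(x + 5) + 5 = 16] peel the +5: subtract 5 from each side ⇒ sub: x + 5 = 11.
Step 6. [x + 5 = 11] subtract 5: x sits inside (… + 5) ⇒ sub: x = 6.

Answer: x ∈ {6}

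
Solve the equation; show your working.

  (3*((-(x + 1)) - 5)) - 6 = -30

Step 1. [(3*((-(x + 1)) - 5)) - 6 = -30] -6 is outermost — add 6 both sides. So sub: 3*((-(x + 1)) - 5) = -24.
Step 2. [3*((-(x + 1)) - 5) = -24] leading coefficient 3: divide by 3. So div: (-(x + 1)) - 5 = -8.
Step 3. [(-(x + 1)) - 5 = -8] the outer -5 inverts by adding 5 ⇒ sub: -(x + 1) = -3.
Step 4. [-(x + 1) = -3] leading − — multiply by −1, so neg: x + 1 = 3.
Step 5. [x + 1 = 3] peel the +1: subtract 1 from each side. So sub: x = 2.

Answer: x ∈ {2}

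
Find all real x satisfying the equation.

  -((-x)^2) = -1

Step 1. [-((-x)^2) = -1] LHS negated; negate both sides. So neg: (-x)^2 = 1.
Step 2. [(-x)^2 = 1] LHS squared, RHS 1 ≥ 0: apply √ (±) ⇒ sqrt: -x = 1 or -1.
Step 3. [-x = 1 or -1] flip signs both sides. So neg: x = -1 or 1.

Answer: x ∈ {-1, 1}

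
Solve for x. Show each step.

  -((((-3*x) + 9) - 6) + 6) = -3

Step 1. [-((((-3*x) + 9) - 6) + 6) = -3] leading − — multiply by −1, so neg: (((-3*x) + 9) - 6) + 6 = 3.
Step 2. [(((-3*x) + 9) - 6) + 6 = 3] +6 is outermost — subtract 6 both sides, so sub: ((-3*x) + 9) - 6 = -3.
Step 3. [((-3*x) + 9) - 6 = -3] 6 comes off first (add 6), so sub: (-3*x) + 9 = 3.
Step 4. [(-3*x) + 9 = 3] -3 | LHS and -3 | 3: pull -3 out ⇒ factor: x - 3 = -1.
Step 5. [x - 3 = -1] -3 is outermost — add 3 both sides. So sub: x = 2.

Answer: x ∈ {2}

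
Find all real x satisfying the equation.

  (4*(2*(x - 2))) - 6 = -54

Step 1. [(4*(2*(x - 2))) - 6 = -54] -6 is outermost — add 6 both sides, so sub: 4*(2*(x - 2)) = -48.
Step 2. [4*(2*(x - 2)) = -48] leading coefficient 4: divide by 4. So div: 2*(x - 2) = -12.
Step 3. [2*(x - 2) = -12] 2·(inner) — divide through by 2. So div: x - 2 = -6.
Step 4. [x - 2 = -6] add 2: x sits inside (… - 2). So sub: x = -4.

Answer: x ∈ {-4}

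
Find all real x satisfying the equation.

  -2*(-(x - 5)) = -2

Step 1. [-2*(-(x - 5)) = -2] LHS = -2·(…); ÷-2 both sides, so div: -(x - 5) = 1.
Step 2. [-(x - 5) = 1] leading − — multiply by −1. So neg: x - 5 = -1.
Step 3. [x - 5 = -1] peel the -5: add 5 from each side. So sub: x = 4.

Answer: x ∈ {4}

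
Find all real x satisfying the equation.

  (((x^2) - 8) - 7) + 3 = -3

Step 1. [(((x^2) - 8) - 7) + 3 = -3] 3 comes off first (subtract 3) ⇒ sub: ((x^2) - 8) - 7 = -6.
Step 2. [((x^2) - 8) - 7 = -6] the outer -7 inverts by adding 7, so sub: (x^2) - 8 = 1.
Step 3. [(x^2) - 8 = 1] the outer -8 inverts by adding 8, so sub: x^2 = 9.
Step 4. [x^2 = 9] LHS squared, RHS 9 ≥ 0: apply √ (±) ⇒ sqrt: x = 3 or -3.

Answer: x ∈ {-3, 3}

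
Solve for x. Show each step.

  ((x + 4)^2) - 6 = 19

Step 1. [((x + 4)^2) - 6 = 19] 6 comes off first (add 6), so sub: (x + 4)^2 = 25.
Step 2. [(x + 4)^2 = 25] √ both sides: 25 ≥ 0 gives two branches. So sqrt: x + 4 = 5 or -5.
Step 3. [x + 4 = 5 or -5] the outer +4 inverts by subtracting 4, so sub: x = 1 or -9.

Answer: x ∈ {-9, 1}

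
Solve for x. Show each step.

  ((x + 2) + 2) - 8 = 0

Step 1. [((x + 2) + 2) - 8 = 0] add 8: x sits inside (… - 8) ⇒ sub: (x + 2) + 2 = 8.
Step 2. [(x + 2) + 2 = 8] +2 is outermost — subtract 2 both sides. So sub: x + 2 = 6.
Step 3. [x + 2 = 6] 2 comes off first (subtract 2). So sub: x = 4.

Answer: x ∈ {4}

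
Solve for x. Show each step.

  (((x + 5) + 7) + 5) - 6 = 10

Step 1. [(((x + 5) + 7) + 5) - 6 = 10] -6 is outermost — add 6 both sides ⇒ sub: ((x + 5) + 7) + 5 = 16.
Step 2. [((x + 5) + 7) + 5 = 16] the outer +5 inverts by subtracting 5 ⇒ sub: (x + 5) + 7 = 11.
Step 3. [(x + 5) + 7 = 11] 7 comes off first (subtract 7), so sub: x + 5 = 4.
Step 4. [x + 5 = 4] the outer +5 inverts by subtracting 5 ⇒ sub: x = -1.

Answer: x ∈ {-1}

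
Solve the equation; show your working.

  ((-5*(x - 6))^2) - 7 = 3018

Step 1. [((-5*(x - 6))^2) - 7 = 3018] -7 is outermost — add 7 both sides, so sub: (-5*(x - 6))^2 = 3025.
Step 2. [(-5*(x - 6))^2 = 3025] √ both sides: 3025 ≥ 0 gives two branches. So sqrt: -5*(x - 6) = 55 or -55.
Step 3. [-5*(x - 6) = 55 or -55] LHS = -5·(…); ÷-5 both sides, so div: x - 6 = -11 or 11.
Step 4. [x - 6 = -11 or 11] 6 comes off first (add 6) ⇒ sub: x = -5 or 17.

Answer: x ∈ {-5, 17}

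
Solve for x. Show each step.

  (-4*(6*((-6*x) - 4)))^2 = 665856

Step 1. [(-4*(6*((-6*x) - 4)))^2 = 665856] LHS squared, RHS 665856 ≥ 0: apply √ (±) ⇒ sqrt: -4*(6*((-6*x) - 4)) = 816 or -816.
Step 2. [-4*(6*((-6*x) - 4)) = 816 or -816] -4·(inner) — divide through by -4. So div: 6*((-6*x) - 4) = -204 or 204.
Step 3. [6*((-6*x) - 4) = -204 or 204] 6 out front; divide by 6, so div: (-6*x) - 4 = -34 or 34.
Step 4. [(-6*x) - 4 = -34 or 34] peel the -4: add 4 from each side. So sub: -6*x = -30 or 38.
Step 5. [-6*x = -30 or 38] leading coefficient -6: divide by -6 ⇒ div: x = 5 or -19/3.

Answer: x ∈ {-19/3, 5}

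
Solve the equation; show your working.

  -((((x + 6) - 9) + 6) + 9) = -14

Step 1. [-((((x + 6) - 9) + 6) + 9) = -14] flip signs both sides. So neg: (((x + 6) - 9) + 6) + 9 = 14.
Step 2. [(((x + 6) - 9) + 6) + 9 = 14] subtract 9: x sits inside (… + 9). So sub: ((x + 6) - 9) + 6 = 5.
Step 3. [((x + 6) - 9) + 6 = 5] peel the +6: subtract 6 from each side, so sub: (x + 6) - 9 = -1.
Step 4. [(x + 6) - 9 = -1] -9 is outermost — add 9 both sides. So sub: x + 6 = 8.
Step 5. [x + 6 = 8] subtract 6: x sits inside (… + 6). So sub: x = 2.

Answer: x ∈ {2}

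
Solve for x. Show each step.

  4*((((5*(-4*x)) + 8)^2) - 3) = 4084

Step 1. [4*((((5*(-4*x)) + 8)^2) - 3) = 4084] leading coefficient 4: divide by 4. So div: (((5*(-4*x)) + 8)^2) - 3 = 1021.
Step 2. [(((5*(-4*x)) + 8)^2) - 3 = 1021] 3 comes off first (add 3). So sub: ((5*(-4*x)) + 8)^2 = 1024.
Step 3. [((5*(-4*x)) + 8)^2 = 1024] 1024 ≥ 0, LHS is (·)² — take ±√ ⇒ sqrt: (5*(-4*x)) + 8 = 32 or -32.
Step 4. [(5*(-4*x)) + 8 = 32 or -32] subtract 8: x sits inside (… + 8) ⇒ sub: 5*(-4*x) = 24 or -40.
Step 5. [5*(-4*x) = 24 or -40] divide by the outer 5. So div: -4*x = 24/5 or -8.
Step 6. [-4*x = 24/5 or -8] LHS = -4·(…); ÷-4 both sides. So div: x = -6/5 or 2.

Answer: x ∈ {-6/5, 2}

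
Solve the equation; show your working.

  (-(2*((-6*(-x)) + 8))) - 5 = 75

Step 1. [(-(2*((-6*(-x)) + 8))) - 5 = 75] the outer -5 inverts by adding 5 ⇒ sub: -(2*((-6*(-x)) + 8)) = 80.
Step 2. [-(2*((-6*(-x)) + 8)) = 80] leading − — multiply by −1. So neg: 2*((-6*(-x)) + 8) = -80.
Step 3. [2*((-6*(-x)) + 8) = -80] 2 out front; divide by 2 ⇒ div: (-6*(-x)) + 8 = -40.
Step 4. [(-6*(-x)) + 8 = -40] peel the +8: subtract 8 from each side. So sub: -6*(-x) = -48.
Step 5. [-6*(-x) = -48] -6·(inner) — divide through by -6, so div: -x = 8.
Step 6. [-x = 8] leading − — multiply by −1. So neg: x = -8.

Answer: x ∈ {-8}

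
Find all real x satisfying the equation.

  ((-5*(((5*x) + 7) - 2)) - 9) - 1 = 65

Step 1. [((-5*(((5*x) + 7) - 2)) - 9) - 1 = 65] -1 is outermost — add 1 both sides. So sub: (-5*(((5*x) + 7) - 2)) - 9 = 66.
Step 2. [(-5*(((5*x) + 7) - 2)) - 9 = 66] 9 comes off first (add 9) ⇒ sub: -5*(((5*x) + 7) - 2) = 75.
Step 3. [-5*(((5*x) + 7) - 2) = 75] LHS = -5·(…); ÷-5 both sides, so div: ((5*x) + 7) - 2 = -15.
Step 4. [((5*x) + 7) - 2 = -15] add 2: x sits inside (… - 2), so sub: (5*x) + 7 = -13.
Step 5. [(5*x) + 7 = -13] the outer +7 inverts by subtracting 7 ⇒ sub: 5*x = -20.
Step 6. [5*x = -20] divide by the outer 5. So div: x = -4.

Answer: x ∈ {-4}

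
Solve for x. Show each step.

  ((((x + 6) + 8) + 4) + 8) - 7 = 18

Step 1. [((((x + 6) + 8) + 4) + 8) - 7 = 18] peel the -7: add 7 from each side, so sub: (((x + 6) + 8) + 4) + 8 = 25.
Step 2. [(((x + 6) + 8) + 4) + 8 = 25] peel the +8: subtract 8 from each side. So sub: ((x + 6) + 8) + 4 = 17.
Step 3. [((x + 6) + 8) + 4 = 17] the outer +4 inverts by subtracting 4, so sub: (x + 6) + 8 = 13.
Step 4. [(x + 6) + 8 = 13] 8 comes off first (subtract 8). So sub: x + 6 = 5.
Step 5. [x + 6 = 5] the outer +6 inverts by subtracting 6 ⇒ sub: x = -1.

Answer: x ∈ {-1}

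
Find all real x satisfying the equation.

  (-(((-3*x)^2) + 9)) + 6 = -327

Step 1. [(-(((-3*x)^2) + 9)) + 6 = -327] 6 comes off first (subtract 6). So sub: -(((-3*x)^2) + 9) = -333.
Step 2. [-(((-3*x)^2) + 9) = -333] leading − — multiply by −1. So neg: ((-3*x)^2) + 9 = 333.
Step 3. [((-3*x)^2) + 9 = 333] the outer +9 inverts by subtracting 9 ⇒ sub: (-3*x)^2 = 324.
Step 4. [(-3*x)^2 = 324] √ both sides: 324 ≥ 0 gives two branches, so sqrt: -3*x = 18 or -18.
Step 5. [-3*x = 18 or -18] LHS = -3·(…); ÷-3 both sides ⇒ div: x = -6 or 6.

Answer: x ∈ {-6, 6}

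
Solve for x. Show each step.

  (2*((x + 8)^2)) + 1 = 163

Step 1. [(2*((x + 8)^2)) + 1 = 163] peel the +1: subtract 1 from each side ⇒ sub: 2*((x + 8)^2) = 162.
Step 2. [2*((x + 8)^2) = 162] leading coefficient 2: divide by 2. So div: (x + 8)^2 = 81.
Step 3. [(x + 8)^2 = 81] LHS squared, RHS 81 ≥ 0: apply √ (±) ⇒ sqrt: x + 8 = 9 or -9.
Step 4. [x + 8 = 9 or -9] +8 is outermost — subtract 8 both sides. So sub: x = 1 or -17.

Answer: x ∈ {-17, 1}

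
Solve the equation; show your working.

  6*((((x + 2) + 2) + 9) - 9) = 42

Step 1. [6*((((x + 2) + 2) + 9) - 9) = 42] 6 out front; divide by 6. So div: (((x + 2) + 2) + 9) - 9 = 7.
Step 2. [(((x + 2) + 2) + 9) - 9 = 7] peel the -9: add 9 from each side, so sub: ((x + 2) + 2) + 9 = 16.
Step 3. [((x + 2) + 2) + 9 = 16] +9 is outermost — subtract 9 both sides. So sub: (x + 2) + 2 = 7.
Step 4. [(x + 2) + 2 = 7] peel the +2: subtract 2 from each side, so sub: x + 2 = 5.
Step 5. [x + 2 = 5] the outer +2 inverts by subtracting 2. So sub: x = 3.

Answer: x ∈ {3}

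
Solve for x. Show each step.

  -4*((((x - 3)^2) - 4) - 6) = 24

Step 1. [-4*((((x - 3)^2) - 4) - 6) = 24] -4·(inner) — divide through by -4 ⇒ div: (((x - 3)^2) - 4) - 6 = -6.
Step 2. [(((x - 3)^2) - 4) - 6 = -6] 6 comes off first (add 6) ⇒ sub: ((x - 3)^2) - 4 = 0.
Step 3. [((x - 3)^2) - 4 = 0] the outer -4 inverts by adding 4, so sub: (x - 3)^2 = 4.
Step 4. [(x - 3)^2 = 4] LHS squared, RHS 4 ≥ 0: apply √ (±). So sqrt: x - 3 = 2 or -2.
Step 5. [x - 3 = 2 or -2] peel the -3: add 3 from each side ⇒ sub: x = 5 or 1.

Answer: x ∈ {1, 5}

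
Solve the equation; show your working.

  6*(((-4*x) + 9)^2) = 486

Step 1. [6*(((-4*x) + 9)^2) = 486] leading coefficient 6: divide by 6 ⇒ div: ((-4*x) + 9)^2 = 81.
Step 2. [((-4*x) + 9)^2 = 81] √ both sides: 81 ≥ 0 gives two branches ⇒ sqrt: (-4*x) + 9 = 9 or -9.
Step 3. [(-4*x) + 9 = 9 or -9] subtract 9: x sits inside (… + 9). So sub: -4*x = 0 or -18.
Step 4. [-4*x = 0 or -18] divide by the outer -4. So div: x = 0 or 9/2.

Answer: x ∈ {0, 9/2}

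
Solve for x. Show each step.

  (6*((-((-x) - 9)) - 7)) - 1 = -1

Step 1. [(6*((-((-x) - 9)) - 7)) - 1 = -1] the outer -1 inverts by adding 1. So sub: 6*((-((-x) - 9)) - 7) = 0.
Step 2. [6*((-((-x) - 9)) - 7) = 0] LHS = 6·(…); ÷6 both sides. So div: (-((-x) - 9)) - 7 = 0.
Step 3. [(-((-x) - 9)) - 7 = 0] -7 is outermost — add 7 both sides. So sub: -((-x) - 9) = 7.
Step 4. [-((-x) - 9) = 7] flip signs both sides, so neg: (-x) - 9 = -7.
Step 5. [(-x) - 9 = -7] -9 is outermost — add 9 both sides. So sub: -x = 2.
Step 6. [-x = 2] LHS negated; negate both sides, so neg: x = -2.

Answer: x ∈ {-2}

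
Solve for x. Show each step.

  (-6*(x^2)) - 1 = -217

Step 1. [(-6*(x^2)) - 1 = -217] the outer -1 inverts by adding 1. So sub: -6*(x^2) = -216.
Step 2. [-6*(x^2) = -216] leading coefficient -6: divide by -6 ⇒ div: x^2 = 36.
Step 3. [x^2 = 36] 36 ≥ 0, LHS is (·)² — take ±√ ⇒ sqrt: x = 6 or -6.

Answer: x ∈ {-6, 6}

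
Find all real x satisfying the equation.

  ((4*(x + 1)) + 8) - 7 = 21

Step 1. [((4*(x + 1)) + 8) - 7 = 21] add 7: x sits inside (… - 7) ⇒ sub: (4*(x + 1)) + 8 = 28.
Step 2. [(4*(x + 1)) + 8 = 28] 8 comes off first (subtract 8). So sub: 4*(x + 1) = 20.
Step 3. [4*(x + 1) = 20] leading coefficient 4: divide by 4. So div: x + 1 = 5.
Step 4. [x + 1 = 5] +1 is outermost — subtract 1 both sides ⇒ sub: x = 4.

Answer: x ∈ {4}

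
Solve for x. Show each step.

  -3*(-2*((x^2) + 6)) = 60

Step 1. [-3*(-2*((x^2) + 6)) = 60] leading coefficient -3: divide by -3 ⇒ div: -2*((x^2) + 6) = -20.
Step 2. [-2*((x^2) + 6) = -20] divide by the outer -2. So div: (x^2) + 6 = 10.
Step 3. [(x^2) + 6 = 10] peel the +6: subtract 6 from each side. So sub: x^2 = 4.
Step 4. [x^2 = 4] √ both sides: 4 ≥ 0 gives two branches. So sqrt: x = 2 or -2.

Answer: x ∈ {-2, 2}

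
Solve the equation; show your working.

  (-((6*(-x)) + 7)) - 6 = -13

Step 1. [(-((6*(-x)) + 7)) - 6 = -13] 6 comes off first (add 6) ⇒ sub: -((6*(-x)) + 7) = -7.
Step 2. [-((6*(-x)) + 7) = -7] leading − — multiply by −1, so neg: (6*(-x)) + 7 = 7.
Step 3. [(6*(-x)) + 7 = 7] the outer +7 inverts by subtracting 7 ⇒ sub: 6*(-x) = 0.
Step 4. [6*(-x) = 0] 6 out front; divide by 6, so div: -x = 0.
Step 5. [-x = 0] leading − — multiply by −1. So neg: x = 0.

Answer: x ∈ {0}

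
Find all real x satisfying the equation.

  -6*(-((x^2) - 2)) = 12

Step 1. [-6*(-((x^2) - 2)) = 12] -6 out front; divide by -6 ⇒ div: -((x^2) - 2) = -2.
Step 2. [-((x^2) - 2) = -2] flip signs both sides, so neg: (x^2) - 2 = 2.
Step 3. [(x^2) - 2 = 2] 2 comes off first (add 2). So sub: x^2 = 4.
Step 4. [x^2 = 4] √ both sides: 4 ≥ 0 gives two branches. So sqrt: x = 2 or -2.

Answer: x ∈ {-2, 2}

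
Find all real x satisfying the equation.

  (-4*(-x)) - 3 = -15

Step 1. [(-4*(-x)) - 3 = -15] 3 comes off first (add 3), so sub: -4*(-x) = -12.
Step 2. [-4*(-x) = -12] LHS = -4·(…); ÷-4 both sides. So div: -x = 3.
Step 3. [-x = 3] flip signs both sides ⇒ neg: x = -3.

Answer: x ∈ {-3}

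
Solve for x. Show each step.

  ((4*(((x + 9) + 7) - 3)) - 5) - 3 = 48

Step 1. [((4*(((x + 9) + 7) - 3)) - 5) - 3 = 48] the outer -3 inverts by adding 3, so sub: (4*(((x + 9) + 7) - 3)) - 5 = 51.
Step 2. [(4*(((x + 9) + 7) - 3)) - 5 = 51] 5 comes off first (add 5) ⇒ sub: 4*(((x + 9) + 7) - 3) = 56.
Step 3. [4*(((x + 9) + 7) - 3) = 56] 4 out front; divide by 4, so div: ((x + 9) + 7) - 3 = 14.
Step 4. [((x + 9) + 7) - 3 = 14] the outer -3 inverts by adding 3. So sub: (x + 9) + 7 = 17.
Step 5. [(x + 9) + 7 = 17] peel the +7: subtract 7 from each side. So sub: x + 9 = 10.
Step 6. [x + 9 = 10] the outer +9 inverts by subtracting 9, so sub: x = 1.

Answer: x ∈ {1}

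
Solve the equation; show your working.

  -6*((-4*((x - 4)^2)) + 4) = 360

Step 1. [-6*((-4*((x - 4)^2)) + 4) = 360] -6 out front; divide by -6, so div: (-4*((x - 4)^2)) + 4 = -60.
Step 2. [(-4*((x - 4)^2)) + 4 = -60] +4 is outermost — subtract 4 both sides. So sub: -4*((x - 4)^2) = -64.
Step 3. [-4*((x - 4)^2) = -64] -4 out front; divide by -4. So div: (x - 4)^2 = 16.
Step 4. [(x - 4)^2 = 16] √ both sides: 16 ≥ 0 gives two branches ⇒ sqrt: x - 4 = 4 or -4.
Step 5. [x - 4 = 4 or -4] the outer -4 inverts by adding 4. So sub: x = 8 or 0.

Answer: x ∈ {0, 8}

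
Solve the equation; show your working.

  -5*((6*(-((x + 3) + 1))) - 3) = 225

Step 1. [-5*((6*(-((x + 3) + 1))) - 3) = 225] -5 out front; divide by -5. So div: (6*(-((x + 3) + 1))) - 3 = -45.
Step 2. [(6*(-((x + 3) + 1))) - 3 = -45] the outer -3 inverts by adding 3, so sub: 6*(-((x + 3) + 1)) = -42.
Step 3. [6*(-((x + 3) + 1)) = -42] leading coefficient 6: divide by 6 ⇒ div: -((x + 3) + 1) = -7.
Step 4. [-((x + 3) + 1) = -7] LHS negated; negate both sides, so neg: (x + 3) + 1 = 7.
Step 5. [(x + 3) + 1 = 7] peel the +1: subtract 1 from each side. So sub: x + 3 = 6.
Step 6. [x + 3 = 6] +3 is outermost — subtract 3 both sides. So sub: x = 3.

Answer: x ∈ {3}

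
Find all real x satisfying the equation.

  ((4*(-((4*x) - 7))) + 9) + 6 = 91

Step 1. [((4*(-((4*x) - 7))) + 9) + 6 = 91] peel the +6: subtract 6 from each side, so sub: (4*(-((4*x) - 7))) + 9 = 85.
Step 2. [(4*(-((4*x) - 7))) + 9 = 85] 9 comes off first (subtract 9), so sub: 4*(-((4*x) - 7)) = 76.
Step 3. [4*(-((4*x) - 7)) = 76] 4·(inner) — divide through by 4 ⇒ div: -((4*x) - 7) = 19.
Step 4. [-((4*x) - 7) = 19] flip signs both sides. So neg: (4*x) - 7 = -19.
Step 5. [(4*x) - 7 = -19] the outer -7 inverts by adding 7 ⇒ sub: 4*x = -12.
Step 6. [4*x = -12] leading coefficient 4: divide by 4. So div: x = -3.

Answer: x ∈ {-3}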